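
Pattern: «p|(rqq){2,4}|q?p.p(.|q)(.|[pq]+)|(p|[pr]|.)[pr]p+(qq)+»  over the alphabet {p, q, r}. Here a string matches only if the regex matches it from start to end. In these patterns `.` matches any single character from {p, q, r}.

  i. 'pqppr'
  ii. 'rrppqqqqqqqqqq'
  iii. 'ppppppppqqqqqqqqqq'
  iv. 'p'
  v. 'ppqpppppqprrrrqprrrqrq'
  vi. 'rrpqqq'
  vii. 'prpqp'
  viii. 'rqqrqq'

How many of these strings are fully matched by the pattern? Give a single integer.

6

i → match
ii → match
iii → match
iv → match
v → no match
vi → no match
vii → match
viii → match
Total matched: 6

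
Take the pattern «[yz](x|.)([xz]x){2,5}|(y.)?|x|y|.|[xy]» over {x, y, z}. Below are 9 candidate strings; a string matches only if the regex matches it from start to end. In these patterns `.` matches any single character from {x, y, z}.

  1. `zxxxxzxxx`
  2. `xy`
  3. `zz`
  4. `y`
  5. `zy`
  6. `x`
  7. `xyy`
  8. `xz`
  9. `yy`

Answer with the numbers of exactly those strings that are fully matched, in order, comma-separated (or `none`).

4, 6, 9

1 → no match
2 → no match
3 → no match
4 → match
5 → no match
6 → match
7 → no match
8 → no match
9 → match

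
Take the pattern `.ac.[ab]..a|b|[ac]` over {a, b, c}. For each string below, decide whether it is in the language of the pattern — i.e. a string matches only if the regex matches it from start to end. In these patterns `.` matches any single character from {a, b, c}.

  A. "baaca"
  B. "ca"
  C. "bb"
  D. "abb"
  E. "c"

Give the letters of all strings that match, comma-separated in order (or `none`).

E

A → no match
B → no match
C → no match
D → no match
E → match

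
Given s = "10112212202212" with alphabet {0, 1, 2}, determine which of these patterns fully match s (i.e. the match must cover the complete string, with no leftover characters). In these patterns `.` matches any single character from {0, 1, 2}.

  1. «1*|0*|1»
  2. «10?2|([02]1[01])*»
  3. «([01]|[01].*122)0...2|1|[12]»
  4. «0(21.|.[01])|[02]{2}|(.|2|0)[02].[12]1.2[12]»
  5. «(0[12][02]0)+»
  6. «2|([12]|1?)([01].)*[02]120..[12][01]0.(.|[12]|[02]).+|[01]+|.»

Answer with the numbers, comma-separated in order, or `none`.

3

1 → no match
2 → no match
3 → match
4 → no match
5 → no match — must start with "0"
6 → no match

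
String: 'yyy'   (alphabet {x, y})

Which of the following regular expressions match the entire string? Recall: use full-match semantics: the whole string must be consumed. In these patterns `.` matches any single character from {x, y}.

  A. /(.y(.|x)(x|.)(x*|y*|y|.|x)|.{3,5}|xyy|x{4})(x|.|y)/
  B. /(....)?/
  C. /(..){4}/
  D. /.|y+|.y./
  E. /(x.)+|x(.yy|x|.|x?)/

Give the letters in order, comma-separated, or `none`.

D

A → no match
B → no match
C → no match
D → match
E → no match — must start with 'x'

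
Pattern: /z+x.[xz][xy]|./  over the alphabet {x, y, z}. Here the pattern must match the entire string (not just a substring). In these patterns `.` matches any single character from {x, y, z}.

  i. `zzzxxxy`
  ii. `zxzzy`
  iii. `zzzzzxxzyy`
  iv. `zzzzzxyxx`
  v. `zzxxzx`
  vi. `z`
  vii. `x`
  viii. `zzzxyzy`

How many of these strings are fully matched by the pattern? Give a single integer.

7

i → match
ii → match
iii → no match
iv → match
v → match
vi → match
vii → match
viii → match
Total matched: 7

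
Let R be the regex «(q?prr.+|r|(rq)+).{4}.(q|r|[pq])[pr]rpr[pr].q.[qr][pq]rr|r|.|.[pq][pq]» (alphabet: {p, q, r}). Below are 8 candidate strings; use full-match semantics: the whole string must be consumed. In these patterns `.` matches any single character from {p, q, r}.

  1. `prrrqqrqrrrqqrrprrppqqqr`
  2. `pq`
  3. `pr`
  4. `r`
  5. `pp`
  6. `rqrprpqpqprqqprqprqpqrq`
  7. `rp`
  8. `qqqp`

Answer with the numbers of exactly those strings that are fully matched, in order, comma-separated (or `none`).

4

1 → no match
2 → no match
3 → no match
4 → match
5 → no match
6 → no match
7 → no match
8 → no match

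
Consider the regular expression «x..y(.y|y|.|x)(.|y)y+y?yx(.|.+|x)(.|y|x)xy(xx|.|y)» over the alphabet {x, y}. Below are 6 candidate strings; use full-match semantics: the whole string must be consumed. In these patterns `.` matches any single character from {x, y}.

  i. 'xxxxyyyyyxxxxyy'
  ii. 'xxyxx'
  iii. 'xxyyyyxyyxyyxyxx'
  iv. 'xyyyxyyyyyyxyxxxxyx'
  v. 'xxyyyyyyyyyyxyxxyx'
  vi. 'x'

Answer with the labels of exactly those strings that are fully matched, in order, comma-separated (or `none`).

iii, iv, v

i → no match
ii → no match
iii → match
iv → match
v → match
vi → no match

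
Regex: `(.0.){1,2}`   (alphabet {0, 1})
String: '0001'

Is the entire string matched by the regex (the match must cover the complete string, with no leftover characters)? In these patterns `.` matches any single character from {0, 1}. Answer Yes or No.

No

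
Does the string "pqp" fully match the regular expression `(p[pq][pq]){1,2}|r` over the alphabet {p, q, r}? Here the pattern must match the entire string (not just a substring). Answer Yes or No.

Yes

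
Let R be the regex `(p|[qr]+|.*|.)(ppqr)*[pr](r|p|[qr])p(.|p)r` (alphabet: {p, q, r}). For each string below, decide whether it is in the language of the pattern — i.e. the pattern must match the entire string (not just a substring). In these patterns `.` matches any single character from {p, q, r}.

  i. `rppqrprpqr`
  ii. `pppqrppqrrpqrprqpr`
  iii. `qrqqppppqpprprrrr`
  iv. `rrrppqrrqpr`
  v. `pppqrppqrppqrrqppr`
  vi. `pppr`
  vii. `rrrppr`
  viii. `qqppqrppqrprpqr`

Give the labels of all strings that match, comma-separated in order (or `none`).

i → match
ii → no match
iii → no match
iv → no match
v → match
vi → no match
vii → match
viii → match

i, v, vii, viii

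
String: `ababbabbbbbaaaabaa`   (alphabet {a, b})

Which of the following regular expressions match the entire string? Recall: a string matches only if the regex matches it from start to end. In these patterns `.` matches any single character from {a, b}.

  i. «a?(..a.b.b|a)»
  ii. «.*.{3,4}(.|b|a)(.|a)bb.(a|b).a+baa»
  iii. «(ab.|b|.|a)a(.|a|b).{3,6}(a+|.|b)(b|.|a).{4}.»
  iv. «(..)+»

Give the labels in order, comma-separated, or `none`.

ii, iv

i → no match
ii → match
iii → no match
iv → match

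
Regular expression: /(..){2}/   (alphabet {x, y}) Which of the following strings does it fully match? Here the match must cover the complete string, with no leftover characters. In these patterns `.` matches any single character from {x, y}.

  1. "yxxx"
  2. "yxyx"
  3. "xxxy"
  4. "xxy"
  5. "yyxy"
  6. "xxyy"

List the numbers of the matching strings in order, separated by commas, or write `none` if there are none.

1, 2, 3, 5, 6

1. "yxxx" → match
2. "yxyx" → match
3. "xxxy" → match
4. "xxy" → no match
5. "yyxy" → match
6. "xxyy" → match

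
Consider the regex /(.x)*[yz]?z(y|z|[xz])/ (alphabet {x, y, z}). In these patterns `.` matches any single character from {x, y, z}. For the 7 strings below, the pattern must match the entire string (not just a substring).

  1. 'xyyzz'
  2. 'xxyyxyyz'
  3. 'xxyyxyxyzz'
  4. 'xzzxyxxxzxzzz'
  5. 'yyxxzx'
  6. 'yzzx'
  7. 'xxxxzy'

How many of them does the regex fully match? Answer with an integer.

1. 'xyyzz' → no match
2. 'xxyyxyyz' → no match
3. 'xxyyxyxyzz' → no match
4 → no match
5. 'yyxxzx' → no match
6. 'yzzx' → no match
7. 'xxxxzy' → match
Total matched: 1

1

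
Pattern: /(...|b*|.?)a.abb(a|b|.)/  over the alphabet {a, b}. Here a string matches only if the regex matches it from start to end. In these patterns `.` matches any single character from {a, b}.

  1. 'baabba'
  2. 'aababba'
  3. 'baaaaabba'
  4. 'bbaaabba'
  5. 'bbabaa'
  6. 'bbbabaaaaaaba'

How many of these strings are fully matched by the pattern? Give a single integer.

3

1. 'baabba' → no match
2. 'aababba' → match
3. 'baaaaabba' → match
4. 'bbaaabba' → match
5. 'bbabaa' → no match
6 → no match
Total matched: 3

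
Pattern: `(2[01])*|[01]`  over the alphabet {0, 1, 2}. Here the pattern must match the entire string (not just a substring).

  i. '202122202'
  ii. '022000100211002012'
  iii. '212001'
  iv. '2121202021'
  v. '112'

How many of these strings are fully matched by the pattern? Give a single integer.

1

i → no match
ii → no match
iii → no match
iv → match
v → no match
Total matched: 1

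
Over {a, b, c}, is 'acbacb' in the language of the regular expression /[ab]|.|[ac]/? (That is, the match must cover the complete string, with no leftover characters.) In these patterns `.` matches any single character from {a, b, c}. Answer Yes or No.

No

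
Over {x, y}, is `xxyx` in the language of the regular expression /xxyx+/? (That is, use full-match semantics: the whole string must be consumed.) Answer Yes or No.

Yes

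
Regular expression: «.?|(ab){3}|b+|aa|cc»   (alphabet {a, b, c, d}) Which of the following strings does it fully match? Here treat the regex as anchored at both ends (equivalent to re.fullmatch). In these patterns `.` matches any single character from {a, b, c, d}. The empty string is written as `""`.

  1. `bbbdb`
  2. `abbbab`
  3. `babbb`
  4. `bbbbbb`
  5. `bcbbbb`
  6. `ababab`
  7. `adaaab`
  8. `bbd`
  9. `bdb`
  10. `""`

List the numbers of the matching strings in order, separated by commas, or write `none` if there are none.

4, 6, 10

1 → no match
2 → no match
3 → no match
4 → match
5 → no match
6 → match
7 → no match
8 → no match
9 → no match
10 → match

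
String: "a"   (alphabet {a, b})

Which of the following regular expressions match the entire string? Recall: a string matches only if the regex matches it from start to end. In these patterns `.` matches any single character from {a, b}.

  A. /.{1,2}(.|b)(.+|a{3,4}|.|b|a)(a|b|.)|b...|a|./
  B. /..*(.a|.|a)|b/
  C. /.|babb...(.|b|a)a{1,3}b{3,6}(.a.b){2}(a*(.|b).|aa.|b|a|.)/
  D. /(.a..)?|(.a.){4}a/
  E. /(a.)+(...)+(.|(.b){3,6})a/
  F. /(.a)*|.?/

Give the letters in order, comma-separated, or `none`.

A → match
B → no match
C → match
D → no match
E → no match
F → match

A, C, F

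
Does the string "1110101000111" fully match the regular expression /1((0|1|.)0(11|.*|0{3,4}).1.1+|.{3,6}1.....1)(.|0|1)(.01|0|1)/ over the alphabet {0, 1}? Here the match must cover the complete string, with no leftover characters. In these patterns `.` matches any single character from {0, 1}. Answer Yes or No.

Yes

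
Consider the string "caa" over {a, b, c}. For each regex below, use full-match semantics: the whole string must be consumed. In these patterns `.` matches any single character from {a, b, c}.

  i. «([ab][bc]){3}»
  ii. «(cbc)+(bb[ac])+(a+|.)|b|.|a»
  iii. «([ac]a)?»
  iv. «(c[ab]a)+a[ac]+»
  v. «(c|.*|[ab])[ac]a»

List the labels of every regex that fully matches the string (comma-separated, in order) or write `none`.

i → no match
ii → no match
iii → no match
iv → no match
v → match

v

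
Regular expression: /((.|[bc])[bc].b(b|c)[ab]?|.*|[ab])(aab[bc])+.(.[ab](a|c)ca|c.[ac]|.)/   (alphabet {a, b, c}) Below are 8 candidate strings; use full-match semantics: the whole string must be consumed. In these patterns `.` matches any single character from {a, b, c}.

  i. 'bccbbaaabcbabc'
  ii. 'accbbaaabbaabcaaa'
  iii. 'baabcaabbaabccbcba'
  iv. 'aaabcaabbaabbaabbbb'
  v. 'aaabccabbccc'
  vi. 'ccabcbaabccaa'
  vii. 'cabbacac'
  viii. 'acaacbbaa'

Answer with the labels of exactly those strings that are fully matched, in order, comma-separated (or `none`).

i → no match
ii → no match
iii → no match
iv → match
v → no match
vi → no match
vii → no match
viii → no match

iv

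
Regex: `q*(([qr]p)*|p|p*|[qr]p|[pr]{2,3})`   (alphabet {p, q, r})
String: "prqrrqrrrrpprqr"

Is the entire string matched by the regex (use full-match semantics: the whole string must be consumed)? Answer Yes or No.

No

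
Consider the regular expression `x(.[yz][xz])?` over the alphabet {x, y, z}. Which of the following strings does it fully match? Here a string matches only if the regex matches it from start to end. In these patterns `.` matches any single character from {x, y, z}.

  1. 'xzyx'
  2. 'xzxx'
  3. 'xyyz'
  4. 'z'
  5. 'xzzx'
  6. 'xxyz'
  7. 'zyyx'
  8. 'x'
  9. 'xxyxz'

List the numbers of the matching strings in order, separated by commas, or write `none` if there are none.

1 → match
2 → no match
3 → match
4 → no match — must start with 'x'
5 → match
6 → match
7 → no match — must start with 'x'
8 → match
9 → no match

1, 3, 5, 6, 8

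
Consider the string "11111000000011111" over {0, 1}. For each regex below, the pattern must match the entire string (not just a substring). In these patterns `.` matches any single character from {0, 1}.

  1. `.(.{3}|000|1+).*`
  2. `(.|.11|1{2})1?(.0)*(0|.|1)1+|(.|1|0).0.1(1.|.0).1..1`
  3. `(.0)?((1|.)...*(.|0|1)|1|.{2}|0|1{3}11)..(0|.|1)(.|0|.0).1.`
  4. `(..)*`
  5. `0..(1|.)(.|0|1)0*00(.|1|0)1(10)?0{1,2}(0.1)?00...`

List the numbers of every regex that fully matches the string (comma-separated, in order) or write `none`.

1 → match
2 → match
3 → match
4 → no match
5 → no match — must start with "0"

1, 2, 3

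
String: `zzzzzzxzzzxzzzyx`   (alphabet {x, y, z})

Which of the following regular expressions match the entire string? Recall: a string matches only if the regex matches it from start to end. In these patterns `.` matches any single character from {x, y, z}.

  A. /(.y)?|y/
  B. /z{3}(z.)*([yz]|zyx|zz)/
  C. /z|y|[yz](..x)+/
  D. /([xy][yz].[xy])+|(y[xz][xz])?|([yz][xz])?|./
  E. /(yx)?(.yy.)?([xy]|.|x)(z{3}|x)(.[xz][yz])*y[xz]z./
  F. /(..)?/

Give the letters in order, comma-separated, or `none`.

A → no match
B → match
C → no match
D → no match
E → no match
F → no match

B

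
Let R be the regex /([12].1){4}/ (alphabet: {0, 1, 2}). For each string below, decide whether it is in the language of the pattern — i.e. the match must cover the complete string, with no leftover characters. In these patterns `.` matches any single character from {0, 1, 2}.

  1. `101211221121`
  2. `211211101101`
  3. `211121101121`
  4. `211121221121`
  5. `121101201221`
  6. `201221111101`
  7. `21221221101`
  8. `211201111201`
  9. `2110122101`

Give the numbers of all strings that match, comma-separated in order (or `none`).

1 → match
2 → match
3 → match
4 → match
5 → match
6 → match
7 → no match
8 → match
9 → no match

1, 2, 3, 4, 5, 6, 8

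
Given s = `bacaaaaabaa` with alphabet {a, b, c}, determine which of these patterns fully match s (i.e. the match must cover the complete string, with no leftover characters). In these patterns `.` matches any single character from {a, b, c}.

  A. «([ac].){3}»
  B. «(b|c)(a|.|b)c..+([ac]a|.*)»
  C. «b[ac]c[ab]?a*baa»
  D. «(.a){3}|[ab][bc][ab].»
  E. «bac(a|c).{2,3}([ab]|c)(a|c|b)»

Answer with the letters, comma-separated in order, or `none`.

B, C

A → no match
B → match
C → match
D → no match
E → no match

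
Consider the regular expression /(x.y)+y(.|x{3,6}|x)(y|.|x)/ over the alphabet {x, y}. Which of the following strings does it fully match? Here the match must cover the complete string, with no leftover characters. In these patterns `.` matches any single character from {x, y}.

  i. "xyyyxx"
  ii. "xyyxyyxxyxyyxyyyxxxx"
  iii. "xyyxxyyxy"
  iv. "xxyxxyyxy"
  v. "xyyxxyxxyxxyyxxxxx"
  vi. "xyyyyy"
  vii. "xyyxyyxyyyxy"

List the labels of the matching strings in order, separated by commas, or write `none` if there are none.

i, ii, iii, iv, v, vi, vii

i. "xyyyxx" → match
ii → match
iii. "xyyxxyyxy" → match
iv. "xxyxxyyxy" → match
v → match
vi. "xyyyyy" → match
vii. "xyyxyyxyyyxy" → match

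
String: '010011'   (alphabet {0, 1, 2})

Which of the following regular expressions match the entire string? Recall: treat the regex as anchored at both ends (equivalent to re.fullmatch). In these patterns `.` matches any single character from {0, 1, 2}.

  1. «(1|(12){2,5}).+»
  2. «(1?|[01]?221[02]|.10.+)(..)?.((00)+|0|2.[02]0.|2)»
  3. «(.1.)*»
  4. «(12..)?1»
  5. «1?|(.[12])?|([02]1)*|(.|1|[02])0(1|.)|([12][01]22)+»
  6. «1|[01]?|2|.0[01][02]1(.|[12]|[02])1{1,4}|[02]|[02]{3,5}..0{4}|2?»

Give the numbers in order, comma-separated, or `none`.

3

1 → no match
2 → no match
3 → match
4 → no match
5 → no match
6 → no match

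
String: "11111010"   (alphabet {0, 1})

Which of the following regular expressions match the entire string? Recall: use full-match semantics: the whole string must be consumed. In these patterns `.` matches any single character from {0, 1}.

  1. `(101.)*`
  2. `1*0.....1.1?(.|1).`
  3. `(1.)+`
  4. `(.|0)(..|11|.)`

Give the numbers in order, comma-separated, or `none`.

3

1 → no match
2 → no match
3 → match
4 → no match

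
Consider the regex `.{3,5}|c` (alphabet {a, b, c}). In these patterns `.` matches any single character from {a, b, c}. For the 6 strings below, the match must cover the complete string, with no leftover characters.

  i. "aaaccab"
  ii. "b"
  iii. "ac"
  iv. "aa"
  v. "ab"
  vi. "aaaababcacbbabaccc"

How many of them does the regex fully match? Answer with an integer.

0

i → no match
ii → no match
iii → no match
iv → no match
v → no match
vi → no match
Total matched: 0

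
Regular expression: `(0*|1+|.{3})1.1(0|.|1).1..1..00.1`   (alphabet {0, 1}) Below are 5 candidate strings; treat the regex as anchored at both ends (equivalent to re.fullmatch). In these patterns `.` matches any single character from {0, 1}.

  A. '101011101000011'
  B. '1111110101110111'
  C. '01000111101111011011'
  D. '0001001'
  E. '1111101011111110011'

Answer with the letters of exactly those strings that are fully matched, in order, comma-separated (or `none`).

A, E

A → match
B → no match
C → no match
D → no match
E → match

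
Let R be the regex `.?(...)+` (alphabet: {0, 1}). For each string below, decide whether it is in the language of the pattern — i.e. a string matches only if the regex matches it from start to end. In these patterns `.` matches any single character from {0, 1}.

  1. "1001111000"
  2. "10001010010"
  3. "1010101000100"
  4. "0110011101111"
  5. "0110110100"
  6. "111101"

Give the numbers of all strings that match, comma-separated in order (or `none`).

1 → match
2 → no match
3 → match
4 → match
5 → match
6 → match

1, 3, 4, 5, 6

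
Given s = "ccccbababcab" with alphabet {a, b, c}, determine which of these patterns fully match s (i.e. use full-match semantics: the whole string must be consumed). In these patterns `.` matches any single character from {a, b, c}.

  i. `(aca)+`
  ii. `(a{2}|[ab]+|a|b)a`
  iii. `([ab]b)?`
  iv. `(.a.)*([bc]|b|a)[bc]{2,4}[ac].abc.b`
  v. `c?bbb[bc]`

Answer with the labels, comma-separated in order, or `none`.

i → no match — must start with "aca"
ii → no match — must end with "a"
iii → no match
iv → match
v → no match

iv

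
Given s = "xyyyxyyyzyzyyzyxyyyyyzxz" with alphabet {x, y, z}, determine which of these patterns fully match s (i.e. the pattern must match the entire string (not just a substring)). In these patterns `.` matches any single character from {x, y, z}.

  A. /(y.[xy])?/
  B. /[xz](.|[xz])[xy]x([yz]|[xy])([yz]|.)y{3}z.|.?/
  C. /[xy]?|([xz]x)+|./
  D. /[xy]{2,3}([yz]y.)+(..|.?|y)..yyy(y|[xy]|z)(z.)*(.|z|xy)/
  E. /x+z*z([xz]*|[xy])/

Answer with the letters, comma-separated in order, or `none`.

A → no match
B → no match
C → no match
D → match
E → no match

D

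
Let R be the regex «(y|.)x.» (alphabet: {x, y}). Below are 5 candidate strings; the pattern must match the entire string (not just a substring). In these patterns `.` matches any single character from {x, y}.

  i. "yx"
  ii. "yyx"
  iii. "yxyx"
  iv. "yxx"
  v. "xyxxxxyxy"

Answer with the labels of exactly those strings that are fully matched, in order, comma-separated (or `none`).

iv

i → no match
ii → no match
iii → no match
iv → match
v → no match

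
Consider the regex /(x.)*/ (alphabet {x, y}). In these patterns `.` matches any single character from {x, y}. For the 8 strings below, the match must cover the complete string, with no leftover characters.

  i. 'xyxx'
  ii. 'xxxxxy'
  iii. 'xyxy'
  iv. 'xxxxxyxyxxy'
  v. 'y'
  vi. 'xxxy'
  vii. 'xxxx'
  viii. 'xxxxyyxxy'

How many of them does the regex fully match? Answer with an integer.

i → match
ii → match
iii → match
iv → no match
v → no match
vi → match
vii → match
viii → no match
Total matched: 5

5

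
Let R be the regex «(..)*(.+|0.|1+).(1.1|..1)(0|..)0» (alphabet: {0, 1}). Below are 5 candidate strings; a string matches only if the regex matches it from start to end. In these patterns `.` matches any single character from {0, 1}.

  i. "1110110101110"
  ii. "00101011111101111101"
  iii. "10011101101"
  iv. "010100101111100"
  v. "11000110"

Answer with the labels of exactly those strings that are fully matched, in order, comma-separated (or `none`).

i, iv

i → match
ii → no match — must end with "0"
iii. "10011101101" → no match — must end with "0"
iv → match
v. "11000110" → no match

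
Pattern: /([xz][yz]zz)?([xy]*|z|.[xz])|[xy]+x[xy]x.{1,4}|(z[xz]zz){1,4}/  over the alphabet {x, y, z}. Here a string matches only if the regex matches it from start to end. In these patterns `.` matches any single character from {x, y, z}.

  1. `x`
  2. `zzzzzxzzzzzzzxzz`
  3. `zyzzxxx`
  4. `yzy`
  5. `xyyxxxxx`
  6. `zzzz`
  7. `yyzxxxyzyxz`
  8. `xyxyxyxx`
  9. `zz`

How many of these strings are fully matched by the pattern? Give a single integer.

7

1 → match
2 → match
3 → match
4 → no match
5 → match
6 → match
7 → no match
8 → match
9 → match
Total matched: 7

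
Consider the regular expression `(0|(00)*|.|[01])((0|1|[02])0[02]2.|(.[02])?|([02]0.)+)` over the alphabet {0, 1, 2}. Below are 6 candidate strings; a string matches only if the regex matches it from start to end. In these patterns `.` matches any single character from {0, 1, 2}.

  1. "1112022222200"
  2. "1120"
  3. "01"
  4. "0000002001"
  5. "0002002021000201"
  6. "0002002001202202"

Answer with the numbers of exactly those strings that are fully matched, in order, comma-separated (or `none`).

1 → no match
2 → no match
3 → no match
4 → match
5 → no match
6 → match

4, 6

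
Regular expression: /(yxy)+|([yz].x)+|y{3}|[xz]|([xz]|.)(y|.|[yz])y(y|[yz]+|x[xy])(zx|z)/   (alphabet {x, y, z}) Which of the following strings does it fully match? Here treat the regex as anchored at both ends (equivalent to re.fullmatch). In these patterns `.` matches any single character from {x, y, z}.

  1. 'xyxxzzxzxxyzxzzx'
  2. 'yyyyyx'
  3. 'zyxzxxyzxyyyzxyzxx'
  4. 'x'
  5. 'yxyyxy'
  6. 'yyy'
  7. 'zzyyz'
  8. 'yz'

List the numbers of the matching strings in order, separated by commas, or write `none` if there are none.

1 → no match
2. 'yyyyyx' → no match
3 → no match
4. 'x' → match
5. 'yxyyxy' → match
6. 'yyy' → match
7. 'zzyyz' → match
8. 'yz' → no match

4, 5, 6, 7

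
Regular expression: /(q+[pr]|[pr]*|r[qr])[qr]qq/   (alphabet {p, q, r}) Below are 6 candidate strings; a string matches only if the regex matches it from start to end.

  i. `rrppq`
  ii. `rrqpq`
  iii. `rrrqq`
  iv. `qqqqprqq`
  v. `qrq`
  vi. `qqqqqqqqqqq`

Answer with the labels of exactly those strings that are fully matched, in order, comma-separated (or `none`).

i → no match — must end with `qq`
ii → no match — must end with `qq`
iii → match
iv → match
v → no match — must end with `qq`
vi → no match

iii, iv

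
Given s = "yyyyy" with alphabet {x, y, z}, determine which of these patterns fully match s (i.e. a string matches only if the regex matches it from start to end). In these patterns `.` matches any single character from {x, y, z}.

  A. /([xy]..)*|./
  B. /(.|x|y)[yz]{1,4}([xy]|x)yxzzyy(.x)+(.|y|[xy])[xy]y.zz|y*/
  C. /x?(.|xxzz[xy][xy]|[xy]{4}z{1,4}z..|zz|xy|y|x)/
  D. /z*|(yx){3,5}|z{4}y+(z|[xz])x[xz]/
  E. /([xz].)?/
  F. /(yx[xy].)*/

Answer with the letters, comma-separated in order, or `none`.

A → no match
B → match
C → no match
D → no match
E → no match
F → no match

B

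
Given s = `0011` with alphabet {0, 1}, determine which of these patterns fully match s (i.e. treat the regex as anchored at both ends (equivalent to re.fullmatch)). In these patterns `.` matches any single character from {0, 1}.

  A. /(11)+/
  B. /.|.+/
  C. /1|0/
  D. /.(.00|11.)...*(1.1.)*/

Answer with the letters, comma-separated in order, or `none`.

B

A → no match — must start with `11`
B → match
C → no match
D → no match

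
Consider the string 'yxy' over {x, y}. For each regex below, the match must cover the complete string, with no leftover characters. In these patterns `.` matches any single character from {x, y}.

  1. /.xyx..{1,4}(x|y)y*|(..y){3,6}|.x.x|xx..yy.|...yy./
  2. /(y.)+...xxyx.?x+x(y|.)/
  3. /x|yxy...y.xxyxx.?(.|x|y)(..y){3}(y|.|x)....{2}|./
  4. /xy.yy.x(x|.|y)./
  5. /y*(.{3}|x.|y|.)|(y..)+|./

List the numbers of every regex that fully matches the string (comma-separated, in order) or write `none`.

1 → no match
2 → no match
3 → no match
4 → no match — must start with 'xy'
5 → match

5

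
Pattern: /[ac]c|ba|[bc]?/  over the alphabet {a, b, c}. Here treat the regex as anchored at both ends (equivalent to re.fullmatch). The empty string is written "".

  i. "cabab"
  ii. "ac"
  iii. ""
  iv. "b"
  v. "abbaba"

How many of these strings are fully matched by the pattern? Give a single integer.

3

i. "cabab" → no match
ii. "ac" → match
iii. "" → match
iv. "b" → match
v. "abbaba" → no match
Total matched: 3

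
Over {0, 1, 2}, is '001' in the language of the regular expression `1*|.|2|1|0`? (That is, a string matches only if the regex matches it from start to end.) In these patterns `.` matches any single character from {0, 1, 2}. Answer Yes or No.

No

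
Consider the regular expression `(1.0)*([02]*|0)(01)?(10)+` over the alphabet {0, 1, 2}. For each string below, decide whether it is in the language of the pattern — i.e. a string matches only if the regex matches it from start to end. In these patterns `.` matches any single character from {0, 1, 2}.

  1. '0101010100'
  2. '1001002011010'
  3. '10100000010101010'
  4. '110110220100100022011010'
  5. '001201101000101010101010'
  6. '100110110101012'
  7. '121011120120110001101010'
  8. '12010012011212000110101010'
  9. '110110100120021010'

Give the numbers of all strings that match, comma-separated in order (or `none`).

1 → no match — must end with '10'
2 → match
3 → no match
4 → no match
5 → no match
6 → no match — must end with '10'
7 → no match
8 → no match
9 → match

2, 9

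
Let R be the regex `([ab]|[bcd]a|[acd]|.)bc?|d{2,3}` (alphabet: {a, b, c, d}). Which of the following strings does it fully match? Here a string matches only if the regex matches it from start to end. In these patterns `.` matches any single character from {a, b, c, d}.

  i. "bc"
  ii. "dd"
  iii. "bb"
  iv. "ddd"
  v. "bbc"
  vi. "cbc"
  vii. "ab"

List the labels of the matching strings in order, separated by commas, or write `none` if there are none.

i → no match
ii → match
iii → match
iv → match
v → match
vi → match
vii → match

ii, iii, iv, v, vi, vii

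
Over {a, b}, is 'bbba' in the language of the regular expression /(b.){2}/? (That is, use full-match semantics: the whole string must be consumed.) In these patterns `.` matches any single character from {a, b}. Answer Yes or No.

Yes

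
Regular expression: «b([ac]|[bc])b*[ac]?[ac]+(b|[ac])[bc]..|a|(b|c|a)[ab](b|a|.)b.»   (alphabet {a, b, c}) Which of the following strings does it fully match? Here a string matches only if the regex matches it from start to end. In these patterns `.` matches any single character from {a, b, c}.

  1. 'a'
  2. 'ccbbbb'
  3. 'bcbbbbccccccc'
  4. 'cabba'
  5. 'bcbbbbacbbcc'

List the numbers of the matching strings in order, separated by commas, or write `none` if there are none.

1, 3, 4, 5

1 → match
2 → no match
3 → match
4 → match
5 → match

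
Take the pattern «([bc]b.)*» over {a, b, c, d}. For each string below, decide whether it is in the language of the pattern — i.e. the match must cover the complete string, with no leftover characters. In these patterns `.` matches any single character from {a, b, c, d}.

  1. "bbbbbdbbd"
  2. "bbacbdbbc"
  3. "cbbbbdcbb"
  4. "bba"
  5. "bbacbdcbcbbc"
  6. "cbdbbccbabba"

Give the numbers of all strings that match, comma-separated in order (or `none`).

1. "bbbbbdbbd" → match
2. "bbacbdbbc" → match
3. "cbbbbdcbb" → match
4. "bba" → match
5. "bbacbdcbcbbc" → match
6. "cbdbbccbabba" → match

1, 2, 3, 4, 5, 6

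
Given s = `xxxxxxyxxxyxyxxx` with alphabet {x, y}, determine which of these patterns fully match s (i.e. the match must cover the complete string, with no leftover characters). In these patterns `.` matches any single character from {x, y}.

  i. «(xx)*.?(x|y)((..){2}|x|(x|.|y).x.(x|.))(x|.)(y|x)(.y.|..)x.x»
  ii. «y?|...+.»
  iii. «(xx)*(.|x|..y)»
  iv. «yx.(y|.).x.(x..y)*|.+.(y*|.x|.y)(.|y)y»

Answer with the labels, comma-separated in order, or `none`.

i → match
ii → match
iii → no match
iv → no match

i, ii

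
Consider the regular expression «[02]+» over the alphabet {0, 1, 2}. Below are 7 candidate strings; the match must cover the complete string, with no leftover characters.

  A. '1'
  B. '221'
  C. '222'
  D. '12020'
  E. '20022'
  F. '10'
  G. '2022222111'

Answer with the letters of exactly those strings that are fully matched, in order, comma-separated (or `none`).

A → no match
B → no match
C → match
D → no match
E → match
F → no match
G → no match

C, E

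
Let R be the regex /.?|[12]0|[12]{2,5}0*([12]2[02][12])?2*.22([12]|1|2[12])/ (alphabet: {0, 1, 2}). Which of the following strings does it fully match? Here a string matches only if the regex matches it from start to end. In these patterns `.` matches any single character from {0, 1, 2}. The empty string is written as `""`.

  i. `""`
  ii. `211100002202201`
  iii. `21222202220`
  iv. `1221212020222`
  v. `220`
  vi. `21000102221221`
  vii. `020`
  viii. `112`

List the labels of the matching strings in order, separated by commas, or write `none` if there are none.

i. `""` → match
ii → no match
iii. `21222202220` → no match
iv → match
v. `220` → no match
vi → no match
vii. `020` → no match
viii. `112` → no match

i, iv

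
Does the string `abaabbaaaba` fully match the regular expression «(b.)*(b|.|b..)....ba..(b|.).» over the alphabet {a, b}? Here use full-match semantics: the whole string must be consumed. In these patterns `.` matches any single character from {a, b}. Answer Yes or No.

Yes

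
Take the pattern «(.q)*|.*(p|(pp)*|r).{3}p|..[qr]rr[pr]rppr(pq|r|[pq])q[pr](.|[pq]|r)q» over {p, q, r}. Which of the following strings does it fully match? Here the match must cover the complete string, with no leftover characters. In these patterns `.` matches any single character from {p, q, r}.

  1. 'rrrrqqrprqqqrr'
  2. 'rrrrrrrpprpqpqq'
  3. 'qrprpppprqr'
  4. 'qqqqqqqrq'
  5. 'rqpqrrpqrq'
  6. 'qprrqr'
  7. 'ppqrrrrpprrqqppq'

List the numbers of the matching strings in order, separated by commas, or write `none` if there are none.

2

1 → no match
2 → match
3 → no match
4 → no match
5 → no match
6 → no match
7 → no match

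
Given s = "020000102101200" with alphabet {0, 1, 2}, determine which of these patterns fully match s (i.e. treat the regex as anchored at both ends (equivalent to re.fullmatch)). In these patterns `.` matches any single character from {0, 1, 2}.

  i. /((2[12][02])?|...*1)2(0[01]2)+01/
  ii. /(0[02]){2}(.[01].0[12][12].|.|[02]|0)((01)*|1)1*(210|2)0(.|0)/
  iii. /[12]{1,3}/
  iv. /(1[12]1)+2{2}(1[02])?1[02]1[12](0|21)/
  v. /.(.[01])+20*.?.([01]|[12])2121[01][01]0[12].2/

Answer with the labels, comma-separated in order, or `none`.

ii

i → no match — must end with "201"
ii → match
iii → no match
iv → no match — must start with "1"
v → no match — must end with "2"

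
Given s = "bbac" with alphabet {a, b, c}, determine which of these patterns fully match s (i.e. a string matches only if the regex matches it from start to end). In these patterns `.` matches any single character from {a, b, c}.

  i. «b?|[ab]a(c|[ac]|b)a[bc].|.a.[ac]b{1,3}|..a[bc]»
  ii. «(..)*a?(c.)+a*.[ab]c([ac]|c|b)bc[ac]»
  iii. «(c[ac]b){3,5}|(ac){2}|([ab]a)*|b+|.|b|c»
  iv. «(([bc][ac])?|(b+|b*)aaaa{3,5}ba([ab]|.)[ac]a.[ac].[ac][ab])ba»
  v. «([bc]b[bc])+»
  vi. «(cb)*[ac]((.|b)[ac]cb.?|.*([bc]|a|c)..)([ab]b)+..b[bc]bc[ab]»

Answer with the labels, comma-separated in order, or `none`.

i → match
ii → no match
iii → no match
iv → no match — must end with "ba"
v → no match
vi → no match

i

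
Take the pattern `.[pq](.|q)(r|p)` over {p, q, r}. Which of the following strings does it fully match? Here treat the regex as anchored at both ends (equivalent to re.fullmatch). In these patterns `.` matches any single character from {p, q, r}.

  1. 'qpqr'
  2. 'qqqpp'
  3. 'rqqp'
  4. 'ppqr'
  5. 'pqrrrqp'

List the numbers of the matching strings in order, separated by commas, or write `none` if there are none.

1, 3, 4

1. 'qpqr' → match
2. 'qqqpp' → no match
3. 'rqqp' → match
4. 'ppqr' → match
5. 'pqrrrqp' → no match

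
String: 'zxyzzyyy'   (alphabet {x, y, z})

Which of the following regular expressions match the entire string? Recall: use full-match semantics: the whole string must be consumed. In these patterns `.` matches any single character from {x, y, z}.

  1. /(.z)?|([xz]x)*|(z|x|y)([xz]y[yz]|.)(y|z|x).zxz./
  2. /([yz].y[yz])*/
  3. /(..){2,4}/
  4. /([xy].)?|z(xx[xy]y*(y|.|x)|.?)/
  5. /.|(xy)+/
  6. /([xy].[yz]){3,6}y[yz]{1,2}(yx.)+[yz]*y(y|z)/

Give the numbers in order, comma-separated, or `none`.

2, 3

1 → no match
2 → match
3 → match
4 → no match
5 → no match
6 → no match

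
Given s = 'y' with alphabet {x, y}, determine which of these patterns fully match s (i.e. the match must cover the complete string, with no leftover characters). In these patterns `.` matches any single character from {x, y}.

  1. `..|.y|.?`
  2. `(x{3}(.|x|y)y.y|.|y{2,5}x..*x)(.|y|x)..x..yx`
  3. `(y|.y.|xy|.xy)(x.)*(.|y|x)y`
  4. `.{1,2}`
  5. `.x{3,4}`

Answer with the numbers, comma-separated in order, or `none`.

1 → match
2 → no match — must end with 'yx'
3 → no match
4 → match
5 → no match — must end with 'x'

1, 4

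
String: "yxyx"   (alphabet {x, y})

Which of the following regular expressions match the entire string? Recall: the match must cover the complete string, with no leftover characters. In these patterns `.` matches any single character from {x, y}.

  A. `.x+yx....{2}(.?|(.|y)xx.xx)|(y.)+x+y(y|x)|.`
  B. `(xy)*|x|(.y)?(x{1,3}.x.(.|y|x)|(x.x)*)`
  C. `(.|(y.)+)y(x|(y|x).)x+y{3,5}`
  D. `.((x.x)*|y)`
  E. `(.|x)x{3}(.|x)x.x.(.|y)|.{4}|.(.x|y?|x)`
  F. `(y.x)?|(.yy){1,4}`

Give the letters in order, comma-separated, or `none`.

A → no match
B → no match
C → no match — must end with "y"
D → match
E → match
F → no match

D, E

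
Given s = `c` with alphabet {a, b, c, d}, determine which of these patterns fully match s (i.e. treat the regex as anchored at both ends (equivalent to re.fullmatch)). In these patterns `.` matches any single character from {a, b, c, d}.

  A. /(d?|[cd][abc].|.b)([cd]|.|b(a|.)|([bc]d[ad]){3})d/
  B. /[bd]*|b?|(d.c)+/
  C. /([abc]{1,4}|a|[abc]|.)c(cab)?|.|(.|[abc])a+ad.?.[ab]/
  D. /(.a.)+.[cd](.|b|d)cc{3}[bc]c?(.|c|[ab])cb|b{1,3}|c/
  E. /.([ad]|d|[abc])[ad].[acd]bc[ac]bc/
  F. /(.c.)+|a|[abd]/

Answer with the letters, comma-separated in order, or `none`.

A → no match — must end with `d`
B → no match
C → match
D → match
E → no match — must end with `bc`
F → no match

C, D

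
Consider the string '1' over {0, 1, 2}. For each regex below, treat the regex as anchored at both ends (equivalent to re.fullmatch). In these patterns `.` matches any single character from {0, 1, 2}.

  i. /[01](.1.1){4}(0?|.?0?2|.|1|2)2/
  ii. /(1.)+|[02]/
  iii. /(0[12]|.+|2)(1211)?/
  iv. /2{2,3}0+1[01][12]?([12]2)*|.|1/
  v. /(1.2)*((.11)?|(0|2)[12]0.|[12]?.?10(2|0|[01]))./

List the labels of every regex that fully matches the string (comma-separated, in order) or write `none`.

i → no match — must end with '2'
ii → no match
iii → match
iv → match
v → match

iii, iv, v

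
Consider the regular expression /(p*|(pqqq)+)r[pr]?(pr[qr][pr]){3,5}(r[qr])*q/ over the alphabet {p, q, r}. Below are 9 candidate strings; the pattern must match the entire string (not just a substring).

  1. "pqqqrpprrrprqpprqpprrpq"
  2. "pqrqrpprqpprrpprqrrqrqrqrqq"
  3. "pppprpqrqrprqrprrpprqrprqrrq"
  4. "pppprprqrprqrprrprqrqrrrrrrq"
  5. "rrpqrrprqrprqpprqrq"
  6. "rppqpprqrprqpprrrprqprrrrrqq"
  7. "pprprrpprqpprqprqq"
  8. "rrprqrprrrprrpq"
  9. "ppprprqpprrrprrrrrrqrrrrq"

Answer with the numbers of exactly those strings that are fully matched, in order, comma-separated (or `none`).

1, 4, 7, 8, 9

1 → match
2 → no match
3 → no match
4 → match
5 → no match
6 → no match
7 → match
8 → match
9 → match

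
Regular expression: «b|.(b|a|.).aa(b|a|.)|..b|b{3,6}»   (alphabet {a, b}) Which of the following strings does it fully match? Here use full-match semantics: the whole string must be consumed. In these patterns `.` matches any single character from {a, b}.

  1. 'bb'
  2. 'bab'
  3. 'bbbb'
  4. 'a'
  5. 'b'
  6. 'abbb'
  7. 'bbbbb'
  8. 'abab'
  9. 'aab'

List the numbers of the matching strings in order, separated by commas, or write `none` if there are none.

1 → no match
2 → match
3 → match
4 → no match
5 → match
6 → no match
7 → match
8 → no match
9 → match

2, 3, 5, 7, 9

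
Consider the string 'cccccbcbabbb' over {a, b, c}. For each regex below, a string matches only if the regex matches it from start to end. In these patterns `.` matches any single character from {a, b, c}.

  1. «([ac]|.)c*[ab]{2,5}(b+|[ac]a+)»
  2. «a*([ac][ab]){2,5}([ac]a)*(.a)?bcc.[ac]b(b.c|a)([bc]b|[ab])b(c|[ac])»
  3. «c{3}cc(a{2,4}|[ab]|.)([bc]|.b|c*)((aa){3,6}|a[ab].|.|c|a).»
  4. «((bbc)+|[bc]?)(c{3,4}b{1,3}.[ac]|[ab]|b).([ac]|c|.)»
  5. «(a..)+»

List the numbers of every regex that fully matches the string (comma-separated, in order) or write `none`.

1 → no match
2 → no match
3 → match
4 → no match
5 → no match — must start with 'a'

3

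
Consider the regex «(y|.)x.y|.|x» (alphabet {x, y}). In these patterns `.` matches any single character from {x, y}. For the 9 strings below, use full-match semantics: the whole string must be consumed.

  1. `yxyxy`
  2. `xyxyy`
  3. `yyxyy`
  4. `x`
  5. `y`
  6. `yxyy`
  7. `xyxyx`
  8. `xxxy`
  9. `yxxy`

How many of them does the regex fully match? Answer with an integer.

1 → no match
2 → no match
3 → no match
4 → match
5 → match
6 → match
7 → no match
8 → match
9 → match
Total matched: 5

5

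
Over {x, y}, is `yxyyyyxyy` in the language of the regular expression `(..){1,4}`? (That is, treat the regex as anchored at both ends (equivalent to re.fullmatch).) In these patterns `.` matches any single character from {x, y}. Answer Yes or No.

No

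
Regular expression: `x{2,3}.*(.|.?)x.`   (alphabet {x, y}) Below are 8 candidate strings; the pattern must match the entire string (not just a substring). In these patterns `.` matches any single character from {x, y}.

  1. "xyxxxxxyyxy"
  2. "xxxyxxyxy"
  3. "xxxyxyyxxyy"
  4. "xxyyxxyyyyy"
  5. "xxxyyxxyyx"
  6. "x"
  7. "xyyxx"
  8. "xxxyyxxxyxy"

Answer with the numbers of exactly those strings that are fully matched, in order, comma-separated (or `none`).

1 → no match
2 → match
3 → no match
4 → no match
5 → no match
6 → no match
7 → no match
8 → match

2, 8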